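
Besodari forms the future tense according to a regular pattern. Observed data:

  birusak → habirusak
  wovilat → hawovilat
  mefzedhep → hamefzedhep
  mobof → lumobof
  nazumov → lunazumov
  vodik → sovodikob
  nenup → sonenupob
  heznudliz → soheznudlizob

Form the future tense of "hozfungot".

luhozfungot

birusak and vodik both end in -k yet inflect differently (habirusak, sovodikob), so the final letter is not what conditions the rule; the last vowel is.
"hozfungot" has last vowel 'o'. The stems whose last vowel is 'o' (mobof → lumobof, nazumov → lunazumov) add the prefix lu-.
The other patterns: stems whose last vowel is 'a' or 'e' add the prefix ha-; stems whose last vowel is 'i' or 'u' add so- … -ob around the stem.
So hozfungot → luhozfungot.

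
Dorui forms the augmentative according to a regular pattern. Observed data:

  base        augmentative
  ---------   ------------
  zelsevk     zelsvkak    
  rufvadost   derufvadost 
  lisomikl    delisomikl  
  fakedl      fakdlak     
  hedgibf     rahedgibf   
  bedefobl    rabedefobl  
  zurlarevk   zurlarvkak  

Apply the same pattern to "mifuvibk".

ramifuvibk

"mifuvibk" has second-to-last letter 'b'. The stems whose second-to-last letter is 'b' (bedefobl → rabedefobl, hedgibf → rahedgibf) add the prefix ra-.
The other patterns: stems whose second-to-last letter is 'k' or 's' add the prefix de-; stems whose second-to-last letter is 'd' or 'v' delete the last vowel and add -ak.
So mifuvibk → ramifuvibk.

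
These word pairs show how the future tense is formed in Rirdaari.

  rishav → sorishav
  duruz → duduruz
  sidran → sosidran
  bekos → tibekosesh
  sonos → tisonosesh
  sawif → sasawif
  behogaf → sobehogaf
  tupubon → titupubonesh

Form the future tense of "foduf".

tupubon and sidran both end in -n yet inflect differently (titupubonesh, sosidran), so the final letter is not what conditions the rule; the last vowel is.
"foduf" has last vowel 'u'. The one such stem in the data (duruz → duduruz) repeats the first consonant+vowel as a prefix (as does sawif), so the same rule applies.
The other patterns: stems whose last vowel is 'o' add ti- … -esh around the stem; stems whose last vowel is 'a' add the prefix so-.
So foduf → fofoduf.

fofoduf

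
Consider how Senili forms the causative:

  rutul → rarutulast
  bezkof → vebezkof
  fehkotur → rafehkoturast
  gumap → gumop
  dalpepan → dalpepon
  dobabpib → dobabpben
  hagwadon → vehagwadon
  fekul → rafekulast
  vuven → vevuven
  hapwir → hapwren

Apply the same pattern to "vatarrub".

ravatarrubast

hapwir and fehkotur both end in -r yet inflect differently (hapwren, rafehkoturast), so the final letter is not what conditions the rule; the last vowel is.
"vatarrub" has last vowel 'u'. The stems whose last vowel is 'u' (fekul → rafekulast, fehkotur → rafehkoturast, rutul → rarutulast) add ra- … -ast around the stem.
So vatarrub → ravatarrubast.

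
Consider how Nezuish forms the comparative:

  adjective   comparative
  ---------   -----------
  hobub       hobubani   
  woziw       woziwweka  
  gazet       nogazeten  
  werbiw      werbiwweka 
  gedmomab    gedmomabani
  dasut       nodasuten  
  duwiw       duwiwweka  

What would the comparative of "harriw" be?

harriwweka

dasut and hobub both have last vowel 'u' yet inflect differently (nodasuten, hobubani), so the last vowel is not what conditions the rule; the final letter is.
"harriw" ends in -w. The stems ending in -w (duwiw → duwiwweka, woziw → woziwweka, werbiw → werbiwweka) double the final consonant and add -eka.
So harriw → harriwweka.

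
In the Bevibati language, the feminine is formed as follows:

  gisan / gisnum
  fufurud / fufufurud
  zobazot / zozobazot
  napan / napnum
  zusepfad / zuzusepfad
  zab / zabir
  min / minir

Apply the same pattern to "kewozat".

min and napan both end in -n yet inflect differently (minir, napnum), so the final letter is not what conditions the rule; the number of vowels is.
"kewozat" has 3 vowels. The stems with 3 vowels (zobazot → zozobazot, fufurud → fufufurud, zusepfad → zuzusepfad) repeat the first consonant+vowel as a prefix.
So kewozat → kekewozat.

kekewozat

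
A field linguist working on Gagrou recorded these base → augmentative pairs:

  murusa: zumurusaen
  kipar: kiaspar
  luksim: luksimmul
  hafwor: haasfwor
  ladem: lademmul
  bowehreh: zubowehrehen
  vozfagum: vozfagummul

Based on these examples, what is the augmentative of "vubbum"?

bowehreh and ladem both have last vowel 'e' yet inflect differently (zubowehrehen, lademmul), so the last vowel is not what conditions the rule; the final letter is.
"vubbum" ends in -m. The stems ending in -m (vozfagum → vozfagummul, ladem → lademmul, luksim → luksimmul) double the final consonant and add -ul.
The other patterns: stems ending in -a or -h add zu- … -en around the stem; stems ending in -r insert -as- after the first vowel.
So vubbum → vubbummul.

vubbummul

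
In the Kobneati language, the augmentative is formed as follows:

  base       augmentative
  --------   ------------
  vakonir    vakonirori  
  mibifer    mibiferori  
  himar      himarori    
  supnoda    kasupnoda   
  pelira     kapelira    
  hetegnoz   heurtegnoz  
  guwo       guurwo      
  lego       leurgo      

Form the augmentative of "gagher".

gagherori

"gagher" ends in -r. The stems ending in -r (vakonir → vakonirori, mibifer → mibiferori, himar → himarori) add -ori.
So gagher → gagherori.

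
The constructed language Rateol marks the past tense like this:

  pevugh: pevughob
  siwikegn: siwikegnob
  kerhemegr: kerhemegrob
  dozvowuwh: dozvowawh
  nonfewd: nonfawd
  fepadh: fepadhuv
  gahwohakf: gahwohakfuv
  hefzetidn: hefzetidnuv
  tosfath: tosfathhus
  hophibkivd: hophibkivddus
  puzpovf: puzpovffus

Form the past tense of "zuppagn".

zuppagnob

"zuppagn" has second-to-last letter 'g'. The stems whose second-to-last letter is 'g' (pevugh → pevughob, siwikegn → siwikegnob, kerhemegr → kerhemegrob) add -ob.
So zuppagn → zuppagnob.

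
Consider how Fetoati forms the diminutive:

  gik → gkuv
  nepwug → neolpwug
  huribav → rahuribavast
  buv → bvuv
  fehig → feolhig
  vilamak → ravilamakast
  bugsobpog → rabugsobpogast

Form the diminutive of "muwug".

muolwug

"muwug" has 2 vowels. The stems with 2 vowels (nepwug → neolpwug, fehig → feolhig) insert -ol- after the first vowel.
The other patterns: stems with 1 vowel delete the last vowel and add -uv; stems with 3 vowels add ra- … -ast around the stem.
So muwug → muolwug.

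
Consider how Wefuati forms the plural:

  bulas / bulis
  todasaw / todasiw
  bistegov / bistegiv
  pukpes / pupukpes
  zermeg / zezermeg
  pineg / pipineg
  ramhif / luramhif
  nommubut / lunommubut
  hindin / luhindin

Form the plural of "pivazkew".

pipivazkew

"pivazkew" has last vowel 'e'. The stems whose last vowel is 'e' (pukpes → pupukpes, zermeg → zezermeg, pineg → pipineg) repeat the first consonant+vowel as a prefix.
The other patterns: stems whose last vowel is 'a' or 'o' change the last vowel to 'i'; stems whose last vowel is 'i' or 'u' add the prefix lu-.
So pivazkew → pipivazkew.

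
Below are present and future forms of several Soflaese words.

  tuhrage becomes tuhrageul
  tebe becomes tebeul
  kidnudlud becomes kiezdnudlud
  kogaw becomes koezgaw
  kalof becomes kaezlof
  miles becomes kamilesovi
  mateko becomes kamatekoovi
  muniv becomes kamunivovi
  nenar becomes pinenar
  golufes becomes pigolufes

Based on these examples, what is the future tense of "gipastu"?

miles and golufes both end in -s yet inflect differently (kamilesovi, pigolufes), so the final letter is not what conditions the rule; the first letter is.
"gipastu" begins with g-. The one such stem in the data (golufes → pigolufes) adds the prefix pi-, so the same rule applies.
The other patterns: stems beginning with t- add -ul; stems beginning with k- insert -ez- after the first vowel; stems beginning with m- add ka- … -ovi around the stem.
So gipastu → pigipastu.

pigipastu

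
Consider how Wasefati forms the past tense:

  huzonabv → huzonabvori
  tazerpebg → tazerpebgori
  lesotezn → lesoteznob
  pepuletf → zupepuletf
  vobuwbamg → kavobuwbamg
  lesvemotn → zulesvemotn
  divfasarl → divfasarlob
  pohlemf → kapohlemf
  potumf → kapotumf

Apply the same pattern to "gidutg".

zugidutg

vobuwbamg and tazerpebg both end in -g yet inflect differently (kavobuwbamg, tazerpebgori), so the final letter is not what conditions the rule; the second-to-last letter is.
"gidutg" has second-to-last letter 't'. The stems whose second-to-last letter is 't' (lesvemotn → zulesvemotn, pepuletf → zupepuletf) add the prefix zu-.
So gidutg → zugidutg.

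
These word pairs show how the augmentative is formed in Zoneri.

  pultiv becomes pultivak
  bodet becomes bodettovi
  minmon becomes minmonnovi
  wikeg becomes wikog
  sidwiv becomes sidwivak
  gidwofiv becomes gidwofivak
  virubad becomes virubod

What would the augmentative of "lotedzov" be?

bodet and wikeg both have last vowel 'e' yet inflect differently (bodettovi, wikog), so the last vowel is not what conditions the rule; the final letter is.
"lotedzov" ends in -v. The stems ending in -v (gidwofiv → gidwofivak, sidwiv → sidwivak, pultiv → pultivak) add -ak.
The other patterns: stems ending in -n or -t double the final consonant and add -ovi; stems ending in -d or -g change the last vowel to 'o'.
So lotedzov → lotedzovak.

lotedzovak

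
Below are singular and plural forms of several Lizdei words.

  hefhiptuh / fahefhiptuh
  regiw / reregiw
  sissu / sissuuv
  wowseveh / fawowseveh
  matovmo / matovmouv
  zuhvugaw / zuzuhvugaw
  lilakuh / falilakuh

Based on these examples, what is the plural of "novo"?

lilakuh and sissu both have last vowel 'u' yet inflect differently (falilakuh, sissuuv), so the last vowel is not what conditions the rule; the final letter is.
"novo" ends in -o. The one such stem in the data (matovmo → matovmouv) adds -uv, so the same rule applies.
The other patterns: stems ending in -w repeat the first consonant+vowel as a prefix; stems ending in -h add the prefix fa-.
So novo → novouv.

novouv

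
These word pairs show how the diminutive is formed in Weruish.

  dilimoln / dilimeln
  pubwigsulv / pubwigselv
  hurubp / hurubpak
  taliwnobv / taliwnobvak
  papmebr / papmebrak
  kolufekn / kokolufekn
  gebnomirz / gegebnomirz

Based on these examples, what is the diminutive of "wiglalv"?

wiglelv

pubwigsulv and taliwnobv both end in -v yet inflect differently (pubwigselv, taliwnobvak), so the final letter is not what conditions the rule; the second-to-last letter is.
"wiglalv" has second-to-last letter 'l'. The stems whose second-to-last letter is 'l' (dilimoln → dilimeln, pubwigsulv → pubwigselv) change the last vowel to 'e'.
So wiglalv → wiglelv.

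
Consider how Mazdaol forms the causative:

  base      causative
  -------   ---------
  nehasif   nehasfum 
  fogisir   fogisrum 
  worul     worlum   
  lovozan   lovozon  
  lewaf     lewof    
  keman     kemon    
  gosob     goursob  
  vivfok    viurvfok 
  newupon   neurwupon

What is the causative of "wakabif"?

wakabfum

nehasif and lewaf both end in -f yet inflect differently (nehasfum, lewof), so the final letter is not what conditions the rule; the last vowel is.
"wakabif" has last vowel 'i'. The stems whose last vowel is 'i' (nehasif → nehasfum, fogisir → fogisrum) delete the last vowel and add -um.
So wakabif → wakabfum.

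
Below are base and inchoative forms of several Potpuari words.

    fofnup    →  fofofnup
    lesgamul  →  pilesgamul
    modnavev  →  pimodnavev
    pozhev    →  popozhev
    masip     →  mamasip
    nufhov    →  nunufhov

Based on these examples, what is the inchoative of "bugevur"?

modnavev and pozhev both end in -v yet inflect differently (pimodnavev, popozhev), so the final letter is not what conditions the rule; the number of vowels is.
"bugevur" has 3 vowels. The stems with 3 vowels (lesgamul → pilesgamul, modnavev → pimodnavev) add the prefix pi-.
The other pattern: stems with 2 vowels repeat the first consonant+vowel as a prefix.
So bugevur → pibugevur.

pibugevur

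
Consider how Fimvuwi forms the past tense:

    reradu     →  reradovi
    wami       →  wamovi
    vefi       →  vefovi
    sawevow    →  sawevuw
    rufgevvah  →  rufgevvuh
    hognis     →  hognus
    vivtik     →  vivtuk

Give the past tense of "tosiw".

tosuw

wami and hognis both have last vowel 'i' yet inflect differently (wamovi, hognus), so the last vowel is not what conditions the rule; whether the stem ends in a vowel or a consonant is.
"tosiw" ends in a consonant. The stems ending in a consonant (sawevow → sawevuw, rufgevvah → rufgevvuh, hognis → hognus) change the last vowel to 'u'.
So tosiw → tosuw.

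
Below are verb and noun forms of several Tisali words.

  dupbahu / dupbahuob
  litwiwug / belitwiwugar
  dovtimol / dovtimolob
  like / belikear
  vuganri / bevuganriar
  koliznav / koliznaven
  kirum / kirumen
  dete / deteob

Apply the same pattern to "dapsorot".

dapsorotob

"dapsorot" begins with d-. The stems beginning with d- (dete → deteob, dovtimol → dovtimolob, dupbahu → dupbahuob) add -ob.
So dapsorot → dapsorotob.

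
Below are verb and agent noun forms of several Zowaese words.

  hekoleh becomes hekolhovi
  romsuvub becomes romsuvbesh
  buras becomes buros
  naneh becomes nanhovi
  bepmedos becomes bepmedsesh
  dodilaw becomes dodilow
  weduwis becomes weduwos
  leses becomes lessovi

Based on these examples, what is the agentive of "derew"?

derwovi

"derew" has last vowel 'e'. The stems whose last vowel is 'e' (leses → lessovi, naneh → nanhovi, hekoleh → hekolhovi) delete the last vowel and add -ovi.
So derew → derwovi.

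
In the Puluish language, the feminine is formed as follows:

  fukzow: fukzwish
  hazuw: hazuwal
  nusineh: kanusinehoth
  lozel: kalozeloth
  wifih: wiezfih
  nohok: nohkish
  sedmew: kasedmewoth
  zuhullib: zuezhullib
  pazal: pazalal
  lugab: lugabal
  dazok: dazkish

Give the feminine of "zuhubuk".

zuhubukal

"zuhubuk" has last vowel 'u'. The one such stem in the data (hazuw → hazuwal) adds -al, so the same rule applies.
The other patterns: stems whose last vowel is 'i' insert -ez- after the first vowel; stems whose last vowel is 'o' delete the last vowel and add -ish; stems whose last vowel is 'e' add ka- … -oth around the stem.
So zuhubuk → zuhubukal.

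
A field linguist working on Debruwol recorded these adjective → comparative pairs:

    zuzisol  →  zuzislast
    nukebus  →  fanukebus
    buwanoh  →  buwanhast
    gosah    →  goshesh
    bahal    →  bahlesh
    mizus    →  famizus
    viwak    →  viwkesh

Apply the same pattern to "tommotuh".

gosah and buwanoh both end in -h yet inflect differently (goshesh, buwanhast), so the final letter is not what conditions the rule; the last vowel is.
"tommotuh" has last vowel 'u'. The stems whose last vowel is 'u' (nukebus → fanukebus, mizus → famizus) add the prefix fa-.
The other patterns: stems whose last vowel is 'a' delete the last vowel and add -esh; stems whose last vowel is 'o' delete the last vowel and add -ast.
So tommotuh → fatommotuh.

fatommotuh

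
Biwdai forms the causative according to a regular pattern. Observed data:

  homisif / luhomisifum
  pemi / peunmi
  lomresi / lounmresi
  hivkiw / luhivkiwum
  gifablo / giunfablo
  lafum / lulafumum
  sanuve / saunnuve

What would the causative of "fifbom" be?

hivkiw and pemi both have last vowel 'i' yet inflect differently (luhivkiwum, peunmi), so the last vowel is not what conditions the rule; whether the stem ends in a vowel or a consonant is.
"fifbom" ends in a consonant. The stems ending in a consonant (hivkiw → luhivkiwum, lafum → lulafumum, homisif → luhomisifum) add lu- … -um around the stem.
So fifbom → lufifbomum.

lufifbomum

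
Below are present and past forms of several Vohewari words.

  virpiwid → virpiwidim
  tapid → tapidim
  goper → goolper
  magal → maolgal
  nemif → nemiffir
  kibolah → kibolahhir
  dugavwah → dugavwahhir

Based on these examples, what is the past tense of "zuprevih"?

zuprevihhir

virpiwid and nemif both have last vowel 'i' yet inflect differently (virpiwidim, nemiffir), so the last vowel is not what conditions the rule; the final letter is.
"zuprevih" ends in -h. The stems ending in -h (kibolah → kibolahhir, dugavwah → dugavwahhir) double the final consonant and add -ir.
The other patterns: stems ending in -d add -im; stems ending in -l or -r insert -ol- after the first vowel.
So zuprevih → zuprevihhir.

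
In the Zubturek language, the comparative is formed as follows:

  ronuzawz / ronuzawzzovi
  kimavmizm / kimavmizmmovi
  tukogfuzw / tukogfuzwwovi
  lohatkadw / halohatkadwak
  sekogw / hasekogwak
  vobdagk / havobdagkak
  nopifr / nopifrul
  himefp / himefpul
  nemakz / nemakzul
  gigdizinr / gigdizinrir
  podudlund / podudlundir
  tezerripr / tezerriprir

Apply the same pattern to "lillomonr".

"lillomonr" has second-to-last letter 'n'. The stems whose second-to-last letter is 'n' (gigdizinr → gigdizinrir, podudlund → podudlundir) add -ir.
The other patterns: stems whose second-to-last letter is 'w' or 'z' double the final consonant and add -ovi; stems whose second-to-last letter is 'd' or 'g' add ha- … -ak around the stem; stems whose second-to-last letter is 'f' or 'k' add -ul.
So lillomonr → lillomonrir.

lillomonrir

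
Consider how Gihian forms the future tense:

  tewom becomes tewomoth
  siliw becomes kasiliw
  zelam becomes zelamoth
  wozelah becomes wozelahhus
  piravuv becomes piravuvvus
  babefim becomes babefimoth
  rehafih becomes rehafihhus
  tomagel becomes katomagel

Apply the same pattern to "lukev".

"lukev" ends in -v. The one such stem in the data (piravuv → piravuvvus) doubles the final consonant and adds -us (as do rehafih, wozelah), so the same rule applies.
The other patterns: stems ending in -m add -oth; stems ending in -l or -w add the prefix ka-.
So lukev → lukevvus.

lukevvus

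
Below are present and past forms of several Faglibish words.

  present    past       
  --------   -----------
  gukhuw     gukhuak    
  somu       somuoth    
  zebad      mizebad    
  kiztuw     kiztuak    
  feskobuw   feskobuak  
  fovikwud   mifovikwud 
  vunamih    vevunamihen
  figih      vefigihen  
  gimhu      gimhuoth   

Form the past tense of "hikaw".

hikaak

"hikaw" ends in -w. The stems ending in -w (feskobuw → feskobuak, kiztuw → kiztuak, gukhuw → gukhuak) drop the final letter and add -ak.
So hikaw → hikaak.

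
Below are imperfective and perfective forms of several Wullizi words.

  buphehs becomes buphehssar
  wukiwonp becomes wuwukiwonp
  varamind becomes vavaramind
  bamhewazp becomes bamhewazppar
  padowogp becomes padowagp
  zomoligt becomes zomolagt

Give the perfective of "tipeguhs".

tipeguhssar

padowogp and wukiwonp both end in -p yet inflect differently (padowagp, wuwukiwonp), so the final letter is not what conditions the rule; the second-to-last letter is.
"tipeguhs" has second-to-last letter 'h'. The one such stem in the data (buphehs → buphehssar) doubles the final consonant and adds -ar (as does bamhewazp), so the same rule applies.
The other patterns: stems whose second-to-last letter is 'g' change the last vowel to 'a'; stems whose second-to-last letter is 'n' repeat the first consonant+vowel as a prefix.
So tipeguhs → tipeguhssar.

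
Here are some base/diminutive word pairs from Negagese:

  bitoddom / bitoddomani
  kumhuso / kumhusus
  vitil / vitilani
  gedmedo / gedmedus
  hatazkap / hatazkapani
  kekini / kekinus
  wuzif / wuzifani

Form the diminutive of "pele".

pelus

gedmedo and bitoddom both have last vowel 'o' yet inflect differently (gedmedus, bitoddomani), so the last vowel is not what conditions the rule; whether the stem ends in a vowel or a consonant is.
"pele" ends in a vowel. The stems ending in a vowel (kekini → kekinus, gedmedo → gedmedus, kumhuso → kumhusus) drop the final letter and add -us.
So pele → pelus.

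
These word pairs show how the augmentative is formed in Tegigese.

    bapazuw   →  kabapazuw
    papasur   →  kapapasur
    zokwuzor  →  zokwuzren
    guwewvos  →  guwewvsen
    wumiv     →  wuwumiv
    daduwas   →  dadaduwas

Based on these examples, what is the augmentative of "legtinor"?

legtinren

"legtinor" has last vowel 'o'. The stems whose last vowel is 'o' (zokwuzor → zokwuzren, guwewvos → guwewvsen) delete the last vowel and add -en.
So legtinor → legtinren.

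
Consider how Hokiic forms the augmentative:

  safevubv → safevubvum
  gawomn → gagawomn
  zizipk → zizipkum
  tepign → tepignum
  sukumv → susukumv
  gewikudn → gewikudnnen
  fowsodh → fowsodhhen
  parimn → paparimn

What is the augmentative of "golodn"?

golodnnen

parimn and gewikudn both end in -n yet inflect differently (paparimn, gewikudnnen), so the final letter is not what conditions the rule; the second-to-last letter is.
"golodn" has second-to-last letter 'd'. The stems whose second-to-last letter is 'd' (fowsodh → fowsodhhen, gewikudn → gewikudnnen) double the final consonant and add -en.
So golodn → golodnnen.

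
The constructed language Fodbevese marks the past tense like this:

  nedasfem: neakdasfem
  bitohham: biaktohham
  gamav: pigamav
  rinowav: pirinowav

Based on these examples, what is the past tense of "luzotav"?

piluzotav

bitohham and gamav both have last vowel 'a' yet inflect differently (biaktohham, pigamav), so the last vowel is not what conditions the rule; the final letter is.
"luzotav" ends in -v. The stems ending in -v (gamav → pigamav, rinowav → pirinowav) add the prefix pi-.
So luzotav → piluzotav.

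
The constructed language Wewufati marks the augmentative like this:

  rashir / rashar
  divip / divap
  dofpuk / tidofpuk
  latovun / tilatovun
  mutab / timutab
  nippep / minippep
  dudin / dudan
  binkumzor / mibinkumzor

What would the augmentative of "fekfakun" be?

tifekfakun

latovun and dudin both end in -n yet inflect differently (tilatovun, dudan), so the final letter is not what conditions the rule; the last vowel is.
"fekfakun" has last vowel 'u'. The stems whose last vowel is 'u' (dofpuk → tidofpuk, latovun → tilatovun) add the prefix ti-.
So fekfakun → tifekfakun.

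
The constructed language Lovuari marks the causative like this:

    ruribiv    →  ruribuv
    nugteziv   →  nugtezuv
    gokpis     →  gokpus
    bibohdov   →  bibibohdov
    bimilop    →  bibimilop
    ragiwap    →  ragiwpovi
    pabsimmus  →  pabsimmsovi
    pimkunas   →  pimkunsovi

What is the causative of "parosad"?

parosdovi

ruribiv and bibohdov both end in -v yet inflect differently (ruribuv, bibibohdov), so the final letter is not what conditions the rule; the last vowel is.
"parosad" has last vowel 'a'. The stems whose last vowel is 'a' (ragiwap → ragiwpovi, pimkunas → pimkunsovi) delete the last vowel and add -ovi.
The other patterns: stems whose last vowel is 'i' change the last vowel to 'u'; stems whose last vowel is 'o' repeat the first consonant+vowel as a prefix.
So parosad → parosdovi.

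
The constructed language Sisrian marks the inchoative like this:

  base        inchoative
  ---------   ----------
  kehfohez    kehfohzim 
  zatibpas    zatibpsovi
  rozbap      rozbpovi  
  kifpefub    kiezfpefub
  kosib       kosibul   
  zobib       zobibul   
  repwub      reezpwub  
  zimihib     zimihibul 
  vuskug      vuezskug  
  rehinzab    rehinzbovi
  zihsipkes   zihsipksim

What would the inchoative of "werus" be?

"werus" has last vowel 'u'. The stems whose last vowel is 'u' (repwub → reezpwub, kifpefub → kiezfpefub, vuskug → vuezskug) insert -ez- after the first vowel.
The other patterns: stems whose last vowel is 'e' delete the last vowel and add -im; stems whose last vowel is 'a' delete the last vowel and add -ovi; stems whose last vowel is 'i' add -ul.
So werus → weezrus.

weezrus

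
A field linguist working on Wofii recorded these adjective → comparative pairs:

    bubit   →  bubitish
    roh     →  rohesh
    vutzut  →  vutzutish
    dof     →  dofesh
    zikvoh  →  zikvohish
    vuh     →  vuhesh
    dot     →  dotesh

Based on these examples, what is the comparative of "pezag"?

pezagish

"pezag" has 2 vowels. The stems with 2 vowels (bubit → bubitish, zikvoh → zikvohish, vutzut → vutzutish) add -ish.
So pezag → pezagish.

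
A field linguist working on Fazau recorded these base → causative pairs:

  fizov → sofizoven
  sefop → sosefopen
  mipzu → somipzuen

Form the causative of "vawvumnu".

sovawvumnuen

Every pair shown (fizov → sofizoven, sefop → sosefopen, mipzu → somipzuen) follows the same rule: add so- … -en around the stem.
So vawvumnu → sovawvumnuen.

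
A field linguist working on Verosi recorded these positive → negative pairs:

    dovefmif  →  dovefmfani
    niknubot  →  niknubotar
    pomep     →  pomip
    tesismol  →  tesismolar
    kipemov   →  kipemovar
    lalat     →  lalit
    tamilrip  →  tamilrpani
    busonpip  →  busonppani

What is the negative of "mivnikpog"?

niknubot and lalat both end in -t yet inflect differently (niknubotar, lalit), so the final letter is not what conditions the rule; the last vowel is.
"mivnikpog" has last vowel 'o'. The stems whose last vowel is 'o' (niknubot → niknubotar, tesismol → tesismolar, kipemov → kipemovar) add -ar.
The other patterns: stems whose last vowel is 'i' delete the last vowel and add -ani; stems whose last vowel is 'a' or 'e' change the last vowel to 'i'.
So mivnikpog → mivnikpogar.

mivnikpogar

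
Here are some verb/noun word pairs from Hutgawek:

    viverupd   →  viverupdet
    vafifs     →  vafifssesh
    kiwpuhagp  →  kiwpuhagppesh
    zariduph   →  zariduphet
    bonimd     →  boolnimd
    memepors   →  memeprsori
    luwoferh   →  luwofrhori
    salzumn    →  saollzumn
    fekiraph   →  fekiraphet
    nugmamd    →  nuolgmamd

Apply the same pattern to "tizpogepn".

luwoferh and fekiraph both end in -h yet inflect differently (luwofrhori, fekiraphet), so the final letter is not what conditions the rule; the second-to-last letter is.
"tizpogepn" has second-to-last letter 'p'. The stems whose second-to-last letter is 'p' (fekiraph → fekiraphet, viverupd → viverupdet, zariduph → zariduphet) add -et.
So tizpogepn → tizpogepnet.

tizpogepnet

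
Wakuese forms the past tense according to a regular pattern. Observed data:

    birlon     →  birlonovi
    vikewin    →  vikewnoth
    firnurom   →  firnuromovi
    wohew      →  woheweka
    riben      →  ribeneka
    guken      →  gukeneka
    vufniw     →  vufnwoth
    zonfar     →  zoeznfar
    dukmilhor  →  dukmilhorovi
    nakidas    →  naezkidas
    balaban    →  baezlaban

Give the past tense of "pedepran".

"pedepran" has last vowel 'a'. The stems whose last vowel is 'a' (zonfar → zoeznfar, balaban → baezlaban, nakidas → naezkidas) insert -ez- after the first vowel.
So pedepran → peezdepran.

peezdepran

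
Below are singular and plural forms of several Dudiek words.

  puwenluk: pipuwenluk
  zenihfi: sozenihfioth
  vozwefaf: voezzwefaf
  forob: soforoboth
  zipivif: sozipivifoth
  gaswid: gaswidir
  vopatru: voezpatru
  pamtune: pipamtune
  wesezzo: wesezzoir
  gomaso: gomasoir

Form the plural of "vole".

voezle

vozwefaf and zipivif both end in -f yet inflect differently (voezzwefaf, sozipivifoth), so the final letter is not what conditions the rule; the first letter is.
"vole" begins with v-. The stems beginning with v- (vozwefaf → voezzwefaf, vopatru → voezpatru) insert -ez- after the first vowel.
The other patterns: stems beginning with p- add the prefix pi-; stems beginning with g- or w- add -ir; stems beginning with f- or z- add so- … -oth around the stem.
So vole → voezle.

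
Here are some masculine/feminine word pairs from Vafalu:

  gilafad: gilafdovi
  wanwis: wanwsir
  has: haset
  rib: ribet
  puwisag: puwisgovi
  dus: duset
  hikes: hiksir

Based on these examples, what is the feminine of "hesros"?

dus and wanwis both end in -s yet inflect differently (duset, wanwsir), so the final letter is not what conditions the rule; the number of vowels is.
"hesros" has 2 vowels. The stems with 2 vowels (wanwis → wanwsir, hikes → hiksir) delete the last vowel and add -ir.
The other patterns: stems with 1 vowel add -et; stems with 3 vowels delete the last vowel and add -ovi.
So hesros → hesrsir.

hesrsir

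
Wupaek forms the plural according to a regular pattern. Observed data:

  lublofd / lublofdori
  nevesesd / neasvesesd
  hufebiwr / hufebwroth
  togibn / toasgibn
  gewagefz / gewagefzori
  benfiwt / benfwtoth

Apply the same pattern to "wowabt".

lublofd and nevesesd both end in -d yet inflect differently (lublofdori, neasvesesd), so the final letter is not what conditions the rule; the second-to-last letter is.
"wowabt" has second-to-last letter 'b'. The one such stem in the data (togibn → toasgibn) inserts -as- after the first vowel (as does nevesesd), so the same rule applies.
The other patterns: stems whose second-to-last letter is 'w' delete the last vowel and add -oth; stems whose second-to-last letter is 'f' add -ori.
So wowabt → woaswabt.

woaswabt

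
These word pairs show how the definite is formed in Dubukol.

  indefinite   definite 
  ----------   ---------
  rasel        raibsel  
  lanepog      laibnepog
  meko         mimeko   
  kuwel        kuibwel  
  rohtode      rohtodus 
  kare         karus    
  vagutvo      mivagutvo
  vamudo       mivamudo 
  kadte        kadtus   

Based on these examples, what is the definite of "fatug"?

faibtug

"fatug" ends in -g. The one such stem in the data (lanepog → laibnepog) inserts -ib- after the first vowel (as do kuwel, rasel), so the same rule applies.
The other patterns: stems ending in -e drop the final letter and add -us; stems ending in -o add the prefix mi-.
So fatug → faibtug.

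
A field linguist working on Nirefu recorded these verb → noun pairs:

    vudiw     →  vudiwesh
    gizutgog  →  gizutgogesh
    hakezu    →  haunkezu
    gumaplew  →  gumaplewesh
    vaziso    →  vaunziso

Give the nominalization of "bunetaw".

"bunetaw" ends in a consonant. The stems ending in a consonant (vudiw → vudiwesh, gizutgog → gizutgogesh, gumaplew → gumaplewesh) add -esh.
The other pattern: stems ending in a vowel insert -un- after the first vowel.
So bunetaw → bunetawesh.

bunetawesh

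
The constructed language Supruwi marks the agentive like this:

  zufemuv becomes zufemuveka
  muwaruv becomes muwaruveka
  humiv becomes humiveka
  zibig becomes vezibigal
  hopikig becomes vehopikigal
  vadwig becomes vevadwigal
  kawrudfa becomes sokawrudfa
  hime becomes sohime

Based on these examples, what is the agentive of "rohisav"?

rohisaveka

humiv and zibig both have last vowel 'i' yet inflect differently (humiveka, vezibigal), so the last vowel is not what conditions the rule; the final letter is.
"rohisav" ends in -v. The stems ending in -v (zufemuv → zufemuveka, muwaruv → muwaruveka, humiv → humiveka) add -eka.
So rohisav → rohisaveka.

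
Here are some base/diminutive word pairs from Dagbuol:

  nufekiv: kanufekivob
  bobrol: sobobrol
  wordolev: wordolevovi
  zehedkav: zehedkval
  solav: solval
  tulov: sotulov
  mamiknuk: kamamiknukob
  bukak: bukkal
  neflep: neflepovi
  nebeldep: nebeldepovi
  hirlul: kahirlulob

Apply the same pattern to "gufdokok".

sogufdokok

tulov and solav both end in -v yet inflect differently (sotulov, solval), so the final letter is not what conditions the rule; the last vowel is.
"gufdokok" has last vowel 'o'. The stems whose last vowel is 'o' (bobrol → sobobrol, tulov → sotulov) add the prefix so-.
So gufdokok → sogufdokok.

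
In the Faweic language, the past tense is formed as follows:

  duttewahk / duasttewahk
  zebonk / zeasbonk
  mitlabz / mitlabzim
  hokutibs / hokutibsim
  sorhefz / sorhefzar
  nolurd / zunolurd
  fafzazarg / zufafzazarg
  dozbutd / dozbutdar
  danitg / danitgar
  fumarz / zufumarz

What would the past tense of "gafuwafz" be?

mitlabz and fumarz both end in -z yet inflect differently (mitlabzim, zufumarz), so the final letter is not what conditions the rule; the second-to-last letter is.
"gafuwafz" has second-to-last letter 'f'. The one such stem in the data (sorhefz → sorhefzar) adds -ar, so the same rule applies.
The other patterns: stems whose second-to-last letter is 'b' add -im; stems whose second-to-last letter is 'r' add the prefix zu-; stems whose second-to-last letter is 'h' or 'n' insert -as- after the first vowel.
So gafuwafz → gafuwafzar.

gafuwafzar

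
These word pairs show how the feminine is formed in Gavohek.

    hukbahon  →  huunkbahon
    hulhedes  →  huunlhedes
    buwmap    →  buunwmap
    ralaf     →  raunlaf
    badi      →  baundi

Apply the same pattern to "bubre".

buunbre

Every pair shown (hukbahon → huunkbahon, hulhedes → huunlhedes, buwmap → buunwmap, …) follows the same rule: insert -un- after the first vowel.
So bubre → buunbre.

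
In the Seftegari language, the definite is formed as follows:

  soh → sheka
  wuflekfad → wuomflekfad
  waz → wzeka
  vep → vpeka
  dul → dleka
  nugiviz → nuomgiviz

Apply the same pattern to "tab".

waz and nugiviz both end in -z yet inflect differently (wzeka, nuomgiviz), so the final letter is not what conditions the rule; the number of vowels is.
"tab" has 1 vowel. The stems with 1 vowel (vep → vpeka, soh → sheka, dul → dleka) delete the last vowel and add -eka.
The other pattern: stems with 3 vowels insert -om- after the first vowel.
So tab → tbeka.

tbeka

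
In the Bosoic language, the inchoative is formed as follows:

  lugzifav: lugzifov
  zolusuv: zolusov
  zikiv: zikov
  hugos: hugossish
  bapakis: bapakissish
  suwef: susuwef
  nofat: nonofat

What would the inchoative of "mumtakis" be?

mumtakissish

"mumtakis" ends in -s. The stems ending in -s (hugos → hugossish, bapakis → bapakissish) double the final consonant and add -ish.
So mumtakis → mumtakissish.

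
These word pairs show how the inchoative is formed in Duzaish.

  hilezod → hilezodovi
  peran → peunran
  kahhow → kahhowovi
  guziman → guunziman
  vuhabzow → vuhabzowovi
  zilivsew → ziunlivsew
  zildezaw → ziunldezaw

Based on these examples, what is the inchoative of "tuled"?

vuhabzow and zildezaw both end in -w yet inflect differently (vuhabzowovi, ziunldezaw), so the final letter is not what conditions the rule; the last vowel is.
"tuled" has last vowel 'e'. The one such stem in the data (zilivsew → ziunlivsew) inserts -un- after the first vowel (as do peran, guziman), so the same rule applies.
The other pattern: stems whose last vowel is 'o' add -ovi.
So tuled → tuunled.

tuunled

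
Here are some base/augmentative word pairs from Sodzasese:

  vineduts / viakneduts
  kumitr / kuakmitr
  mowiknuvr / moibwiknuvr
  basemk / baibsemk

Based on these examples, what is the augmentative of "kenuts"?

keaknuts

"kenuts" has second-to-last letter 't'. The stems whose second-to-last letter is 't' (vineduts → viakneduts, kumitr → kuakmitr) insert -ak- after the first vowel.
The other pattern: stems whose second-to-last letter is 'm' or 'v' insert -ib- after the first vowel.
So kenuts → keaknuts.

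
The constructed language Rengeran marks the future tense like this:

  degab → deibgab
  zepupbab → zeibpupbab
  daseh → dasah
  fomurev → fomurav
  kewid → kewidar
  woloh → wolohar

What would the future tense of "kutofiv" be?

kutofivar

daseh and woloh both end in -h yet inflect differently (dasah, wolohar), so the final letter is not what conditions the rule; the last vowel is.
"kutofiv" has last vowel 'i'. The one such stem in the data (kewid → kewidar) adds -ar, so the same rule applies.
So kutofiv → kutofivar.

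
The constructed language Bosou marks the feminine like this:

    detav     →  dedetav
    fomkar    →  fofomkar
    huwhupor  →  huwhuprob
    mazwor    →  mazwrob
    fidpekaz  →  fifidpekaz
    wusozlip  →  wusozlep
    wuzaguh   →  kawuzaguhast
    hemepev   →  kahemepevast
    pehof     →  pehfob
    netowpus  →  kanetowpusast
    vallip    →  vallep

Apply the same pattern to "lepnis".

fomkar and mazwor both end in -r yet inflect differently (fofomkar, mazwrob), so the final letter is not what conditions the rule; the last vowel is.
"lepnis" has last vowel 'i'. The stems whose last vowel is 'i' (vallip → vallep, wusozlip → wusozlep) change the last vowel to 'e'.
So lepnis → lepnes.

lepnes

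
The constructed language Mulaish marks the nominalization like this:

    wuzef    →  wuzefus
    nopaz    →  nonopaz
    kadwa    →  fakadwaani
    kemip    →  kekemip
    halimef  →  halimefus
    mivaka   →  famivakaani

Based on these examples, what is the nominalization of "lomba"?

falombaani

mivaka and nopaz both have last vowel 'a' yet inflect differently (famivakaani, nonopaz), so the last vowel is not what conditions the rule; the final letter is.
"lomba" ends in -a. The stems ending in -a (mivaka → famivakaani, kadwa → fakadwaani) add fa- … -ani around the stem.
The other patterns: stems ending in -f add -us; stems ending in -p or -z repeat the first consonant+vowel as a prefix.
So lomba → falombaani.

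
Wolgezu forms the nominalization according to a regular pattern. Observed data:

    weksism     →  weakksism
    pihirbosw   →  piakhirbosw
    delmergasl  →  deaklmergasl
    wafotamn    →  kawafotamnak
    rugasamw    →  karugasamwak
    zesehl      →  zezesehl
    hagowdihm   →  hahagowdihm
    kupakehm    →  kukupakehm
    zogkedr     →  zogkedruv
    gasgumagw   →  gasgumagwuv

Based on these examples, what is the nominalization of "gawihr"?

"gawihr" has second-to-last letter 'h'. The stems whose second-to-last letter is 'h' (zesehl → zezesehl, hagowdihm → hahagowdihm, kupakehm → kukupakehm) repeat the first consonant+vowel as a prefix.
The other patterns: stems whose second-to-last letter is 's' insert -ak- after the first vowel; stems whose second-to-last letter is 'm' add ka- … -ak around the stem; stems whose second-to-last letter is 'd' or 'g' add -uv.
So gawihr → gagawihr.

gagawihr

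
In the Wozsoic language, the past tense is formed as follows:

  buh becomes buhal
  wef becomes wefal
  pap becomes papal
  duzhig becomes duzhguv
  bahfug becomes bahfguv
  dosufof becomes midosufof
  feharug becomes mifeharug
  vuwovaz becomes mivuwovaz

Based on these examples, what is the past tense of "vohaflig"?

wef and dosufof both end in -f yet inflect differently (wefal, midosufof), so the final letter is not what conditions the rule; the number of vowels is.
"vohaflig" has 3 vowels. The stems with 3 vowels (dosufof → midosufof, feharug → mifeharug, vuwovaz → mivuwovaz) add the prefix mi-.
So vohaflig → mivohaflig.

mivohaflig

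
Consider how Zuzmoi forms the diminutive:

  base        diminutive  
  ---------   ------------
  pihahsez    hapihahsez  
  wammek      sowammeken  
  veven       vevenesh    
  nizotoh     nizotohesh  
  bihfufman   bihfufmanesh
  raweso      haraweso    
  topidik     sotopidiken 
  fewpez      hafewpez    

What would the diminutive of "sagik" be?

sosagiken

wammek and veven both have last vowel 'e' yet inflect differently (sowammeken, vevenesh), so the last vowel is not what conditions the rule; the final letter is.
"sagik" ends in -k. The stems ending in -k (topidik → sotopidiken, wammek → sowammeken) add so- … -en around the stem.
The other patterns: stems ending in -h or -n add -esh; stems ending in -o or -z add the prefix ha-.
So sagik → sosagiken.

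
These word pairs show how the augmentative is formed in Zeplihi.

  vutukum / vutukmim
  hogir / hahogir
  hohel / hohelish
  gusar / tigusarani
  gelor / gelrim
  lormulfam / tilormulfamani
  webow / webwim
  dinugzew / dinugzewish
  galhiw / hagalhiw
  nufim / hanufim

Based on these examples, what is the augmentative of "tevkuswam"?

dinugzew and webow both end in -w yet inflect differently (dinugzewish, webwim), so the final letter is not what conditions the rule; the last vowel is.
"tevkuswam" has last vowel 'a'. The stems whose last vowel is 'a' (gusar → tigusarani, lormulfam → tilormulfamani) add ti- … -ani around the stem.
So tevkuswam → titevkuswamani.

titevkuswamani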